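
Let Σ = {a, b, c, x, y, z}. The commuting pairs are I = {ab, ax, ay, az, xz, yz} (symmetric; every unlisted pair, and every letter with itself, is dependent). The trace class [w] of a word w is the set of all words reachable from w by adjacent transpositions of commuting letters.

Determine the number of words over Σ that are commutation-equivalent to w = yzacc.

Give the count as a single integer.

6

piece 0:y — minimal
piece 1:z — minimal
piece 2:a — minimal
piece 3:c rests on {0:y, 1:z, 2:a}
piece 4:c rests on {3:c}
minimal pieces: {0:y, 1:z, 2:a}
ways to finish when only these pieces remain (= sum over removing one remaining piece with nothing left below it):
  1 left: {4}→1
  2 left: {3,4}→1
  3 left: {0,3,4}→1  {1,3,4}→1  {2,3,4}→1
  placing 0:y first → 2 extensions
  placing 1:z first → 2 extensions
  placing 2:a first → 2 extensions
total linear extensions = 6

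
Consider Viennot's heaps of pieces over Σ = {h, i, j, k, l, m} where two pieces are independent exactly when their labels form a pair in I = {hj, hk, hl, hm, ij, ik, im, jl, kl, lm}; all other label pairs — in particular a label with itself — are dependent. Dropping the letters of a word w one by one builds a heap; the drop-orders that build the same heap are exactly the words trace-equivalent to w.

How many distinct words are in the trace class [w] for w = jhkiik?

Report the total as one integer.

drop 0:j onto floor
drop 1:h onto floor
drop 2:k onto {0:j}
drop 3:i onto {1:h}
drop 4:i onto {3:i}
drop 5:k onto {2:k}
ground layer = {0:j, 1:h}
drop-orders for the pieces not yet dropped (sum over which currently-grounded one goes next):
  1 to go: {4} 1  {5} 1
  2 to go: {2,5} 1  {3,4} 1  {4,5} 2
  3 to go: {0,2,5} 1  {1,3,4} 1  {2,4,5} 3  {3,4,5} 3
  4 to go: {0,2,4,5} 4  {1,3,4,5} 4  {2,3,4,5} 6
  if 0:j drops first: 10 orders
  if 1:h drops first: 10 orders
heap linearizations: 20

20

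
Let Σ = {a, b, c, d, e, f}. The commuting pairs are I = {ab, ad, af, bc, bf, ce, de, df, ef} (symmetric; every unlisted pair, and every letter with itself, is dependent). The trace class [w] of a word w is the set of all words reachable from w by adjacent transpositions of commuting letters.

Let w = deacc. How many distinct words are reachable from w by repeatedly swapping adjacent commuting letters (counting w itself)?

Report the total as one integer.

3

0(d) covers ∅
1(e) covers ∅
2(a) covers 1:e
3(c) covers 0:d, 2:a
4(c) covers 3:c
floor of heap: 0:d, 1:e
completions by unplaced set U, small U first (add the entries for U minus each lowest piece of U):
  |U|=1: {4}:1
  |U|=2: {3,4}:1
  |U|=3: {0,3,4}:1  {2,3,4}:1
  start at 0(d): 1
  start at 1(e): 2
sum over floor = 3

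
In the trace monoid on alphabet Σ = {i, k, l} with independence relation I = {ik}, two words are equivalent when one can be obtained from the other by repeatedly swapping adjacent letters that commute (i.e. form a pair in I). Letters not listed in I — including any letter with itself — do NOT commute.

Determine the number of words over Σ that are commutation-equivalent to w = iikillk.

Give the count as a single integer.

0(i) covers ∅
1(i) covers 0:i
2(k) covers ∅
3(i) covers 1:i
4(l) covers 2:k, 3:i
5(l) covers 4:l
6(k) covers 5:l
floor of heap: 0:i, 2:k
completions by unplaced set U, small U first (add the entries for U minus each lowest piece of U):
  |U|=1: {6}:1
  |U|=2: {5,6}:1
  |U|=3: {4,5,6}:1
  |U|=4: {2,4,5,6}:1  {3,4,5,6}:1
  |U|=5: {1,3,4,5,6}:1  {2,3,4,5,6}:2
  start at 0(i): 3
  start at 2(k): 1
sum over floor = 4

4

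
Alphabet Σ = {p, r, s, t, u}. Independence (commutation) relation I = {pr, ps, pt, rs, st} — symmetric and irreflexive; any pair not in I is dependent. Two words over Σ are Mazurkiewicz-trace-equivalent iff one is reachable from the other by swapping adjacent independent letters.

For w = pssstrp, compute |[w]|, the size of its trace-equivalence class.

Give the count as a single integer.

#0=p has no predecessor
#1=s has no predecessor
#2=s depends on [1:s]
#3=s depends on [2:s]
#4=t has no predecessor
#5=r depends on [4:t]
#6=p depends on [0:p]
sources: [0:p, 1:s, 4:t]
N(rest) = Σ N(rest − s) over sources s of rest; N(one piece) = 1:
  size 1 → [3]=1  [5]=1  [6]=1
  size 2 → [0,6]=1  [2,3]=1  [3,5]=2  [3,6]=2  [4,5]=1  [5,6]=2
  size 3 → [0,3,6]=3  [0,5,6]=3  [1,2,3]=1  [2,3,5]=3  [2,3,6]=3  [3,4,5]=3  [3,5,6]=6  [4,5,6]=3
  size 4 → [0,2,3,6]=6  [0,3,5,6]=12  [0,4,5,6]=6  [1,2,3,5]=4  [1,2,3,6]=4  [2,3,4,5]=6  [2,3,5,6]=12  [3,4,5,6]=12
  size 5 → [0,1,2,3,6]=10  [0,2,3,5,6]=30  [0,3,4,5,6]=30  [1,2,3,4,5]=10  [1,2,3,5,6]=20  [2,3,4,5,6]=30
  first=0(p) contributes 60
  first=1(s) contributes 90
  first=4(t) contributes 60
|[w]| = 210

210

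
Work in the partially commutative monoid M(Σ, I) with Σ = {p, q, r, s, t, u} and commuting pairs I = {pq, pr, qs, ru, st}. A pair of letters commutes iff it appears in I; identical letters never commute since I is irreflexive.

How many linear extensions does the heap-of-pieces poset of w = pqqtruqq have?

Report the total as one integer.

6

0(p) covers ∅
1(q) covers ∅
2(q) covers 1:q
3(t) covers 0:p, 2:q
4(r) covers 3:t
5(u) covers 3:t
6(q) covers 4:r, 5:u
7(q) covers 6:q
floor of heap: 0:p, 1:q
completions by unplaced set U, small U first (add the entries for U minus each lowest piece of U):
  |U|=1: {7}:1
  |U|=2: {6,7}:1
  |U|=3: {4,6,7}:1  {5,6,7}:1
  |U|=4: {4,5,6,7}:2
  |U|=5: {3,4,5,6,7}:2
  |U|=6: {0,3,4,5,6,7}:2  {2,3,4,5,6,7}:2
  start at 0(p): 2
  start at 1(q): 4
sum over floor = 6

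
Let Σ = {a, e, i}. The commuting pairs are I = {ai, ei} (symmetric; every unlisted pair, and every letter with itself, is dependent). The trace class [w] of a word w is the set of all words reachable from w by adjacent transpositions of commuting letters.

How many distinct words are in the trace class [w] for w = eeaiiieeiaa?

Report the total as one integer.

330

#0=e has no predecessor
#1=e depends on [0:e]
#2=a depends on [1:e]
#3=i has no predecessor
#4=i depends on [3:i]
#5=i depends on [4:i]
#6=e depends on [2:a]
#7=e depends on [6:e]
#8=i depends on [5:i]
#9=a depends on [7:e]
#10=a depends on [9:a]
sources: [0:e, 3:i]
N(rest) = Σ N(rest − s) over sources s of rest; N(one piece) = 1:
  size 1 → [8]=1  [10]=1
  size 2 → [5,8]=1  [8,10]=2  [9,10]=1
  size 3 → [4,5,8]=1  [5,8,10]=3  [7,9,10]=1  [8,9,10]=3
  size 4 → [3,4,5,8]=1  [4,5,8,10]=4  [5,8,9,10]=6  [6,7,9,10]=1  [7,8,9,10]=4
  size 5 → [2,6,7,9,10]=1  [3,4,5,8,10]=5  [4,5,8,9,10]=10  [5,7,8,9,10]=10  [6,7,8,9,10]=5
  size 6 → [1,2,6,7,9,10]=1  [2,6,7,8,9,10]=6  [3,4,5,8,9,10]=15  [4,5,7,8,9,10]=20  [5,6,7,8,9,10]=15
  size 7 → [0,1,2,6,7,9,10]=1  [1,2,6,7,8,9,10]=7  [2,5,6,7,8,9,10]=21  [3,4,5,7,8,9,10]=35  [4,5,6,7,8,9,10]=35
  size 8 → [0,1,2,6,7,8,9,10]=8  [1,2,5,6,7,8,9,10]=28  [2,4,5,6,7,8,9,10]=56  [3,4,5,6,7,8,9,10]=70
  size 9 → [0,1,2,5,6,7,8,9,10]=36  [1,2,4,5,6,7,8,9,10]=84  [2,3,4,5,6,7,8,9,10]=126
  first=0(e) contributes 210
  first=3(i) contributes 120
|[w]| = 330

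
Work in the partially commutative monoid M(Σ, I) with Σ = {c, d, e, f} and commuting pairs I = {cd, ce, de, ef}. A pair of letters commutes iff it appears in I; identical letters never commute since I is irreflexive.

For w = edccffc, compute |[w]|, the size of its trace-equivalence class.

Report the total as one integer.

piece 0:e — minimal
piece 1:d — minimal
piece 2:c — minimal
piece 3:c rests on {2:c}
piece 4:f rests on {1:d, 3:c}
piece 5:f rests on {4:f}
piece 6:c rests on {5:f}
minimal pieces: {0:e, 1:d, 2:c}
ways to finish when only these pieces remain (= sum over removing one remaining piece with nothing left below it):
  1 left: {0}→1  {6}→1
  2 left: {0,6}→2  {5,6}→1
  3 left: {0,5,6}→3  {4,5,6}→1
  4 left: {0,4,5,6}→4  {1,4,5,6}→1  {3,4,5,6}→1
  5 left: {0,1,4,5,6}→5  {0,3,4,5,6}→5  {1,3,4,5,6}→2  {2,3,4,5,6}→1
  placing 0:e first → 3 extensions
  placing 1:d first → 6 extensions
  placing 2:c first → 12 extensions
total linear extensions = 21

21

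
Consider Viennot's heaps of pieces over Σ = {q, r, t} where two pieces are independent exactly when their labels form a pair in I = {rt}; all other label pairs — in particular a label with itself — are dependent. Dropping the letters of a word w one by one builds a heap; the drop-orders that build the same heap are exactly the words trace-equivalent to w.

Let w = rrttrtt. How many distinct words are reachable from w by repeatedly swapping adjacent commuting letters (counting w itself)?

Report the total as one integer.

0(r) covers ∅
1(r) covers 0:r
2(t) covers ∅
3(t) covers 2:t
4(r) covers 1:r
5(t) covers 3:t
6(t) covers 5:t
floor of heap: 0:r, 2:t
completions by unplaced set U, small U first (add the entries for U minus each lowest piece of U):
  |U|=1: {4}:1  {6}:1
  |U|=2: {1,4}:1  {4,6}:2  {5,6}:1
  |U|=3: {0,1,4}:1  {1,4,6}:3  {3,5,6}:1  {4,5,6}:3
  |U|=4: {0,1,4,6}:4  {1,4,5,6}:6  {2,3,5,6}:1  {3,4,5,6}:4
  |U|=5: {0,1,4,5,6}:10  {1,3,4,5,6}:10  {2,3,4,5,6}:5
  start at 0(r): 15
  start at 2(t): 20
sum over floor = 35

35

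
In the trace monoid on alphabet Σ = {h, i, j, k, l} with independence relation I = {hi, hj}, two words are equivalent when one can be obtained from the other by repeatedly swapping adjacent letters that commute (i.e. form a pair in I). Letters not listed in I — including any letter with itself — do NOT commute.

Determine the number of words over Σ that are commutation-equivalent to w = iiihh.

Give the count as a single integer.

piece 0:i — minimal
piece 1:i rests on {0:i}
piece 2:i rests on {1:i}
piece 3:h — minimal
piece 4:h rests on {3:h}
minimal pieces: {0:i, 3:h}
ways to finish when only these pieces remain (= sum over removing one remaining piece with nothing left below it):
  1 left: {2}→1  {4}→1
  2 left: {1,2}→1  {2,4}→2  {3,4}→1
  3 left: {0,1,2}→1  {1,2,4}→3  {2,3,4}→3
  placing 0:i first → 6 extensions
  placing 3:h first → 4 extensions
total linear extensions = 10

10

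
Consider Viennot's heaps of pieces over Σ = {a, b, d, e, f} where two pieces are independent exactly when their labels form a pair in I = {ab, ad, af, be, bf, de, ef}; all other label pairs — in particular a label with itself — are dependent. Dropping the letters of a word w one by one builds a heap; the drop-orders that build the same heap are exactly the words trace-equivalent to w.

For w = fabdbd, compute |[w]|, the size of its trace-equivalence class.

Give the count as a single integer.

12

piece 0:f — minimal
piece 1:a — minimal
piece 2:b — minimal
piece 3:d rests on {0:f, 2:b}
piece 4:b rests on {3:d}
piece 5:d rests on {4:b}
minimal pieces: {0:f, 1:a, 2:b}
ways to finish when only these pieces remain (= sum over removing one remaining piece with nothing left below it):
  1 left: {1}→1  {5}→1
  2 left: {1,5}→2  {4,5}→1
  3 left: {1,4,5}→3  {3,4,5}→1
  4 left: {0,3,4,5}→1  {1,3,4,5}→4  {2,3,4,5}→1
  placing 0:f first → 5 extensions
  placing 1:a first → 2 extensions
  placing 2:b first → 5 extensions
total linear extensions = 12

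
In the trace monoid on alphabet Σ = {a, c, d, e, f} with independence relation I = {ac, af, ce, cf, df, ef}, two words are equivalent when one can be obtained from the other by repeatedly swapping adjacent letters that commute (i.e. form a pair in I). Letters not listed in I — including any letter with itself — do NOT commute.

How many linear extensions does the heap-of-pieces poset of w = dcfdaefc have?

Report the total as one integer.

piece 0:d — minimal
piece 1:c rests on {0:d}
piece 2:f — minimal
piece 3:d rests on {1:c}
piece 4:a rests on {3:d}
piece 5:e rests on {4:a}
piece 6:f rests on {2:f}
piece 7:c rests on {3:d}
minimal pieces: {0:d, 2:f}
ways to finish when only these pieces remain (= sum over removing one remaining piece with nothing left below it):
  1 left: {5}→1  {6}→1  {7}→1
  2 left: {2,6}→1  {4,5}→1  {5,6}→2  {5,7}→2  {6,7}→2
  3 left: {2,5,6}→3  {2,6,7}→3  {4,5,6}→3  {4,5,7}→3  {5,6,7}→6
  4 left: {2,4,5,6}→6  {2,5,6,7}→12  {3,4,5,7}→3  {4,5,6,7}→12
  5 left: {1,3,4,5,7}→3  {2,4,5,6,7}→30  {3,4,5,6,7}→15
  6 left: {0,1,3,4,5,7}→3  {1,3,4,5,6,7}→18  {2,3,4,5,6,7}→45
  placing 0:d first → 63 extensions
  placing 2:f first → 21 extensions
total linear extensions = 84

84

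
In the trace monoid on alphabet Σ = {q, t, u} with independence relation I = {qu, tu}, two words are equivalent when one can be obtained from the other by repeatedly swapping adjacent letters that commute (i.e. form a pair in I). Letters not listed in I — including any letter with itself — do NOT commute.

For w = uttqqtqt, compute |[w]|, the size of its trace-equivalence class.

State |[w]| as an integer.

8

0(u) covers ∅
1(t) covers ∅
2(t) covers 1:t
3(q) covers 2:t
4(q) covers 3:q
5(t) covers 4:q
6(q) covers 5:t
7(t) covers 6:q
floor of heap: 0:u, 1:t
completions by unplaced set U, small U first (add the entries for U minus each lowest piece of U):
  |U|=1: {0}:1  {7}:1
  |U|=2: {0,7}:2  {6,7}:1
  |U|=3: {0,6,7}:3  {5,6,7}:1
  |U|=4: {0,5,6,7}:4  {4,5,6,7}:1
  |U|=5: {0,4,5,6,7}:5  {3,4,5,6,7}:1
  |U|=6: {0,3,4,5,6,7}:6  {2,3,4,5,6,7}:1
  start at 0(u): 1
  start at 1(t): 7
sum over floor = 8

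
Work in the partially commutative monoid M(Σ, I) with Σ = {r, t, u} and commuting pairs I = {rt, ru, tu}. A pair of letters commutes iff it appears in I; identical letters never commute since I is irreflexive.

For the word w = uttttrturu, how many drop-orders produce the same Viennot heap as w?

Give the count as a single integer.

2520

drop 0:u onto floor
drop 1:t onto floor
drop 2:t onto {1:t}
drop 3:t onto {2:t}
drop 4:t onto {3:t}
drop 5:r onto floor
drop 6:t onto {4:t}
drop 7:u onto {0:u}
drop 8:r onto {5:r}
drop 9:u onto {7:u}
ground layer = {0:u, 1:t, 5:r}
drop-orders for the pieces not yet dropped (sum over which currently-grounded one goes next):
  1 to go: {6} 1  {8} 1  {9} 1
  2 to go: {4,6} 1  {5,8} 1  {6,8} 2  {6,9} 2  {7,9} 1  {8,9} 2
  3 to go: {0,7,9} 1  {3,4,6} 1  {4,6,8} 3  {4,6,9} 3  {5,6,8} 3  {5,8,9} 3  {6,7,9} 3  {6,8,9} 6  {7,8,9} 3
  4 to go: {0,6,7,9} 4  {0,7,8,9} 4  {2,3,4,6} 1  {3,4,6,8} 4  {3,4,6,9} 4  {4,5,6,8} 6  {4,6,7,9} 6  {4,6,8,9} 12  {5,6,8,9} 12  {5,7,8,9} 6  {6,7,8,9} 12
  5 to go: {0,4,6,7,9} 10  {0,5,7,8,9} 10  {0,6,7,8,9} 20  {1,2,3,4,6} 1  {2,3,4,6,8} 5  {2,3,4,6,9} 5  {3,4,5,6,8} 10  {3,4,6,7,9} 10  {3,4,6,8,9} 20  {4,5,6,8,9} 30  {4,6,7,8,9} 30  {5,6,7,8,9} 30
  6 to go: {0,3,4,6,7,9} 20  {0,4,6,7,8,9} 60  {0,5,6,7,8,9} 60  {1,2,3,4,6,8} 6  {1,2,3,4,6,9} 6  {2,3,4,5,6,8} 15  {2,3,4,6,7,9} 15  {2,3,4,6,8,9} 30  {3,4,5,6,8,9} 60  {3,4,6,7,8,9} 60  {4,5,6,7,8,9} 90
  7 to go: {0,2,3,4,6,7,9} 35  {0,3,4,6,7,8,9} 140  {0,4,5,6,7,8,9} 210  {1,2,3,4,5,6,8} 21  {1,2,3,4,6,7,9} 21  {1,2,3,4,6,8,9} 42  {2,3,4,5,6,8,9} 105  {2,3,4,6,7,8,9} 105  {3,4,5,6,7,8,9} 210
  8 to go: {0,1,2,3,4,6,7,9} 56  {0,2,3,4,6,7,8,9} 280  {0,3,4,5,6,7,8,9} 560  {1,2,3,4,5,6,8,9} 168  {1,2,3,4,6,7,8,9} 168  {2,3,4,5,6,7,8,9} 420
  if 0:u drops first: 756 orders
  if 1:t drops first: 1260 orders
  if 5:r drops first: 504 orders
heap linearizations: 2520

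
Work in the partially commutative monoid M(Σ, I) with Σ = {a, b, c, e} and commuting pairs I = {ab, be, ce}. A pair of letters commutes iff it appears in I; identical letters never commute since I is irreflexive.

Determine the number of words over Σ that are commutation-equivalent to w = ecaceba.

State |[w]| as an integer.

10

0(e) covers ∅
1(c) covers ∅
2(a) covers 0:e, 1:c
3(c) covers 2:a
4(e) covers 2:a
5(b) covers 3:c
6(a) covers 3:c, 4:e
floor of heap: 0:e, 1:c
completions by unplaced set U, small U first (add the entries for U minus each lowest piece of U):
  |U|=1: {5}:1  {6}:1
  |U|=2: {4,6}:1  {5,6}:2
  |U|=3: {3,5,6}:2  {4,5,6}:3
  |U|=4: {3,4,5,6}:5
  |U|=5: {2,3,4,5,6}:5
  start at 0(e): 5
  start at 1(c): 5
sum over floor = 10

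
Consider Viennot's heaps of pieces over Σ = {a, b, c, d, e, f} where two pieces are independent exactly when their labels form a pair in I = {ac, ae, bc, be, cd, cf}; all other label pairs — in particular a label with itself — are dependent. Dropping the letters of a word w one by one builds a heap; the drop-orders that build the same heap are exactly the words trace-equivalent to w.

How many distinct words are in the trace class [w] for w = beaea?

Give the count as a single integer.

0(b) covers ∅
1(e) covers ∅
2(a) covers 0:b
3(e) covers 1:e
4(a) covers 2:a
floor of heap: 0:b, 1:e
completions by unplaced set U, small U first (add the entries for U minus each lowest piece of U):
  |U|=1: {3}:1  {4}:1
  |U|=2: {1,3}:1  {2,4}:1  {3,4}:2
  |U|=3: {0,2,4}:1  {1,3,4}:3  {2,3,4}:3
  start at 0(b): 6
  start at 1(e): 4
sum over floor = 10

10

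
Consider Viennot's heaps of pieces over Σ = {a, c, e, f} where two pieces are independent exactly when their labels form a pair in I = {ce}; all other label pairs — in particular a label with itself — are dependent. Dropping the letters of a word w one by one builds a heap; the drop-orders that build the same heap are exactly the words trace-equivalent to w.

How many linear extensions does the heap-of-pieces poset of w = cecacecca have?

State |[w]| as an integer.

12

#0=c has no predecessor
#1=e has no predecessor
#2=c depends on [0:c]
#3=a depends on [1:e, 2:c]
#4=c depends on [3:a]
#5=e depends on [3:a]
#6=c depends on [4:c]
#7=c depends on [6:c]
#8=a depends on [5:e, 7:c]
sources: [0:c, 1:e]
N(rest) = Σ N(rest − s) over sources s of rest; N(one piece) = 1:
  size 1 → [8]=1
  size 2 → [5,8]=1  [7,8]=1
  size 3 → [5,7,8]=2  [6,7,8]=1
  size 4 → [4,6,7,8]=1  [5,6,7,8]=3
  size 5 → [4,5,6,7,8]=4
  size 6 → [3,4,5,6,7,8]=4
  size 7 → [1,3,4,5,6,7,8]=4  [2,3,4,5,6,7,8]=4
  first=0(c) contributes 8
  first=1(e) contributes 4
|[w]| = 12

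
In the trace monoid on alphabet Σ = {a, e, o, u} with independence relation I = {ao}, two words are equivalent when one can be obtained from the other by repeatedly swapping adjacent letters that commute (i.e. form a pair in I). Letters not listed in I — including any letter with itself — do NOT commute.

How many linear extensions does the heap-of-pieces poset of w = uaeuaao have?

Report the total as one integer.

3

0(u) covers ∅
1(a) covers 0:u
2(e) covers 1:a
3(u) covers 2:e
4(a) covers 3:u
5(a) covers 4:a
6(o) covers 3:u
floor of heap: 0:u
completions by unplaced set U, small U first (add the entries for U minus each lowest piece of U):
  |U|=1: {5}:1  {6}:1
  |U|=2: {4,5}:1  {5,6}:2
  |U|=3: {4,5,6}:3
  |U|=4: {3,4,5,6}:3
  |U|=5: {2,3,4,5,6}:3
  start at 0(u): 3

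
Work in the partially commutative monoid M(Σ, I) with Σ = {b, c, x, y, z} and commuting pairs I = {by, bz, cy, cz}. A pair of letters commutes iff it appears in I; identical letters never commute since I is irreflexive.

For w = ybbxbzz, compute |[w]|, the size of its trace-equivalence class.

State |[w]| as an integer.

piece 0:y — minimal
piece 1:b — minimal
piece 2:b rests on {1:b}
piece 3:x rests on {0:y, 2:b}
piece 4:b rests on {3:x}
piece 5:z rests on {3:x}
piece 6:z rests on {5:z}
minimal pieces: {0:y, 1:b}
ways to finish when only these pieces remain (= sum over removing one remaining piece with nothing left below it):
  1 left: {4}→1  {6}→1
  2 left: {4,6}→2  {5,6}→1
  3 left: {4,5,6}→3
  4 left: {3,4,5,6}→3
  5 left: {0,3,4,5,6}→3  {2,3,4,5,6}→3
  placing 0:y first → 3 extensions
  placing 1:b first → 6 extensions
total linear extensions = 9

9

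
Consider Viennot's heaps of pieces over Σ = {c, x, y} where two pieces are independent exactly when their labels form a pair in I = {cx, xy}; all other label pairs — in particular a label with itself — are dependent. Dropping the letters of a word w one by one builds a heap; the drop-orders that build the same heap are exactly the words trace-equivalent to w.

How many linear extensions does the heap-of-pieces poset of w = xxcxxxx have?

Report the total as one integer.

0(x) covers ∅
1(x) covers 0:x
2(c) covers ∅
3(x) covers 1:x
4(x) covers 3:x
5(x) covers 4:x
6(x) covers 5:x
floor of heap: 0:x, 2:c
completions by unplaced set U, small U first (add the entries for U minus each lowest piece of U):
  |U|=1: {2}:1  {6}:1
  |U|=2: {2,6}:2  {5,6}:1
  |U|=3: {2,5,6}:3  {4,5,6}:1
  |U|=4: {2,4,5,6}:4  {3,4,5,6}:1
  |U|=5: {1,3,4,5,6}:1  {2,3,4,5,6}:5
  start at 0(x): 6
  start at 2(c): 1
sum over floor = 7

7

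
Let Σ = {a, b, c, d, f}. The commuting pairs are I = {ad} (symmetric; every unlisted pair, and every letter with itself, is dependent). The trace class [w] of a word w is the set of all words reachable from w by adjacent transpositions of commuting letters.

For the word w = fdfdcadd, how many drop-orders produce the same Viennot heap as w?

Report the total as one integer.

piece 0:f — minimal
piece 1:d rests on {0:f}
piece 2:f rests on {1:d}
piece 3:d rests on {2:f}
piece 4:c rests on {3:d}
piece 5:a rests on {4:c}
piece 6:d rests on {4:c}
piece 7:d rests on {6:d}
minimal pieces: {0:f}
ways to finish when only these pieces remain (= sum over removing one remaining piece with nothing left below it):
  1 left: {5}→1  {7}→1
  2 left: {5,7}→2  {6,7}→1
  3 left: {5,6,7}→3
  4 left: {4,5,6,7}→3
  5 left: {3,4,5,6,7}→3
  6 left: {2,3,4,5,6,7}→3
  placing 0:f first → 3 extensions

3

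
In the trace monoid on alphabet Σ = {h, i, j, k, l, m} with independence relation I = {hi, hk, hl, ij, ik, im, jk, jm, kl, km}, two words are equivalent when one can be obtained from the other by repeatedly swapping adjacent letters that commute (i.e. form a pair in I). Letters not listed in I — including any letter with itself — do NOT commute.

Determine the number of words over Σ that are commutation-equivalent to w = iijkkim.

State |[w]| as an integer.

#0=i has no predecessor
#1=i depends on [0:i]
#2=j has no predecessor
#3=k has no predecessor
#4=k depends on [3:k]
#5=i depends on [1:i]
#6=m has no predecessor
sources: [0:i, 2:j, 3:k, 6:m]
N(rest) = Σ N(rest − s) over sources s of rest; N(one piece) = 1:
  size 1 → [2]=1  [4]=1  [5]=1  [6]=1
  size 2 → [1,5]=1  [2,4]=2  [2,5]=2  [2,6]=2  [3,4]=1  [4,5]=2  [4,6]=2  [5,6]=2
  size 3 → [0,1,5]=1  [1,2,5]=3  [1,4,5]=3  [1,5,6]=3  [2,3,4]=3  [2,4,5]=6  [2,4,6]=6  [2,5,6]=6  [3,4,5]=3  [3,4,6]=3  [4,5,6]=6
  size 4 → [0,1,2,5]=4  [0,1,4,5]=4  [0,1,5,6]=4  [1,2,4,5]=12  [1,2,5,6]=12  [1,3,4,5]=6  [1,4,5,6]=12  [2,3,4,5]=12  [2,3,4,6]=12  [2,4,5,6]=24  [3,4,5,6]=12
  size 5 → [0,1,2,4,5]=20  [0,1,2,5,6]=20  [0,1,3,4,5]=10  [0,1,4,5,6]=20  [1,2,3,4,5]=30  [1,2,4,5,6]=60  [1,3,4,5,6]=30  [2,3,4,5,6]=60
  first=0(i) contributes 180
  first=2(j) contributes 60
  first=3(k) contributes 120
  first=6(m) contributes 60
|[w]| = 420

420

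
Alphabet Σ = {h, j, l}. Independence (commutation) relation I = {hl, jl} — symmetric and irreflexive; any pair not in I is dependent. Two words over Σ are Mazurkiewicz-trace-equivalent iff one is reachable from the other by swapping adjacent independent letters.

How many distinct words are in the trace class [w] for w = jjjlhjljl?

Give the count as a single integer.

84

drop 0:j onto floor
drop 1:j onto {0:j}
drop 2:j onto {1:j}
drop 3:l onto floor
drop 4:h onto {2:j}
drop 5:j onto {4:h}
drop 6:l onto {3:l}
drop 7:j onto {5:j}
drop 8:l onto {6:l}
ground layer = {0:j, 3:l}
drop-orders for the pieces not yet dropped (sum over which currently-grounded one goes next):
  1 to go: {7} 1  {8} 1
  2 to go: {5,7} 1  {6,8} 1  {7,8} 2
  3 to go: {3,6,8} 1  {4,5,7} 1  {5,7,8} 3  {6,7,8} 3
  4 to go: {2,4,5,7} 1  {3,6,7,8} 4  {4,5,7,8} 4  {5,6,7,8} 6
  5 to go: {1,2,4,5,7} 1  {2,4,5,7,8} 5  {3,5,6,7,8} 10  {4,5,6,7,8} 10
  6 to go: {0,1,2,4,5,7} 1  {1,2,4,5,7,8} 6  {2,4,5,6,7,8} 15  {3,4,5,6,7,8} 20
  7 to go: {0,1,2,4,5,7,8} 7  {1,2,4,5,6,7,8} 21  {2,3,4,5,6,7,8} 35
  if 0:j drops first: 56 orders
  if 3:l drops first: 28 orders
heap linearizations: 84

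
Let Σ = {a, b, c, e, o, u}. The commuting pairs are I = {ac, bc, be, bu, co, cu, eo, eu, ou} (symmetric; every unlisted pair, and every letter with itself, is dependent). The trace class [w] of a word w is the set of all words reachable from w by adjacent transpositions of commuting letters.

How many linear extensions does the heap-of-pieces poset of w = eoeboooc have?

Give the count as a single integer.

56

#0=e has no predecessor
#1=o has no predecessor
#2=e depends on [0:e]
#3=b depends on [1:o]
#4=o depends on [3:b]
#5=o depends on [4:o]
#6=o depends on [5:o]
#7=c depends on [2:e]
sources: [0:e, 1:o]
N(rest) = Σ N(rest − s) over sources s of rest; N(one piece) = 1:
  size 1 → [6]=1  [7]=1
  size 2 → [2,7]=1  [5,6]=1  [6,7]=2
  size 3 → [0,2,7]=1  [2,6,7]=3  [4,5,6]=1  [5,6,7]=3
  size 4 → [0,2,6,7]=4  [2,5,6,7]=6  [3,4,5,6]=1  [4,5,6,7]=4
  size 5 → [0,2,5,6,7]=10  [1,3,4,5,6]=1  [2,4,5,6,7]=10  [3,4,5,6,7]=5
  size 6 → [0,2,4,5,6,7]=20  [1,3,4,5,6,7]=6  [2,3,4,5,6,7]=15
  first=0(e) contributes 21
  first=1(o) contributes 35
|[w]| = 56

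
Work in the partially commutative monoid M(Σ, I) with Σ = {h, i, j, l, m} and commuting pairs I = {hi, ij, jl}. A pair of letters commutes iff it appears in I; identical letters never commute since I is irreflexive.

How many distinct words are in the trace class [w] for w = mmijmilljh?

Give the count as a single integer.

8

#0=m has no predecessor
#1=m depends on [0:m]
#2=i depends on [1:m]
#3=j depends on [1:m]
#4=m depends on [2:i, 3:j]
#5=i depends on [4:m]
#6=l depends on [5:i]
#7=l depends on [6:l]
#8=j depends on [4:m]
#9=h depends on [7:l, 8:j]
sources: [0:m]
N(rest) = Σ N(rest − s) over sources s of rest; N(one piece) = 1:
  size 1 → [9]=1
  size 2 → [7,9]=1  [8,9]=1
  size 3 → [6,7,9]=1  [7,8,9]=2
  size 4 → [5,6,7,9]=1  [6,7,8,9]=3
  size 5 → [5,6,7,8,9]=4
  size 6 → [4,5,6,7,8,9]=4
  size 7 → [2,4,5,6,7,8,9]=4  [3,4,5,6,7,8,9]=4
  size 8 → [2,3,4,5,6,7,8,9]=8
  first=0(m) contributes 8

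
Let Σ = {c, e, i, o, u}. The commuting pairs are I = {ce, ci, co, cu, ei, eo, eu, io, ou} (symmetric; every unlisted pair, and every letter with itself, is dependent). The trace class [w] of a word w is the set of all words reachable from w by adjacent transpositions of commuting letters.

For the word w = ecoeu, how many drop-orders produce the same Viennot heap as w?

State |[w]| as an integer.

drop 0:e onto floor
drop 1:c onto floor
drop 2:o onto floor
drop 3:e onto {0:e}
drop 4:u onto floor
ground layer = {0:e, 1:c, 2:o, 4:u}
drop-orders for the pieces not yet dropped (sum over which currently-grounded one goes next):
  1 to go: {1} 1  {2} 1  {3} 1  {4} 1
  2 to go: {0,3} 1  {1,2} 2  {1,3} 2  {1,4} 2  {2,3} 2  {2,4} 2  {3,4} 2
  3 to go: {0,1,3} 3  {0,2,3} 3  {0,3,4} 3  {1,2,3} 6  {1,2,4} 6  {1,3,4} 6  {2,3,4} 6
  if 0:e drops first: 24 orders
  if 1:c drops first: 12 orders
  if 2:o drops first: 12 orders
  if 4:u drops first: 12 orders
heap linearizations: 60

60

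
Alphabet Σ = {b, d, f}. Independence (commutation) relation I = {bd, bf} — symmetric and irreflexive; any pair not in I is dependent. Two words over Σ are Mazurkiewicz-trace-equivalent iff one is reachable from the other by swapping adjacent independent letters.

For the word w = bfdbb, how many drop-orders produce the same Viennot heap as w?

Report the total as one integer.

drop 0:b onto floor
drop 1:f onto floor
drop 2:d onto {1:f}
drop 3:b onto {0:b}
drop 4:b onto {3:b}
ground layer = {0:b, 1:f}
drop-orders for the pieces not yet dropped (sum over which currently-grounded one goes next):
  1 to go: {2} 1  {4} 1
  2 to go: {1,2} 1  {2,4} 2  {3,4} 1
  3 to go: {0,3,4} 1  {1,2,4} 3  {2,3,4} 3
  if 0:b drops first: 6 orders
  if 1:f drops first: 4 orders
heap linearizations: 10

10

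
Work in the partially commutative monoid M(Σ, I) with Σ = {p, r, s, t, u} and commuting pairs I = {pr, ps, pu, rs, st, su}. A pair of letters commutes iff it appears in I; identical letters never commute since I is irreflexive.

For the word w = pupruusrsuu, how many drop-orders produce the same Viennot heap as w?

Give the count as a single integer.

#0=p has no predecessor
#1=u has no predecessor
#2=p depends on [0:p]
#3=r depends on [1:u]
#4=u depends on [3:r]
#5=u depends on [4:u]
#6=s has no predecessor
#7=r depends on [5:u]
#8=s depends on [6:s]
#9=u depends on [7:r]
#10=u depends on [9:u]
sources: [0:p, 1:u, 6:s]
N(rest) = Σ N(rest − s) over sources s of rest; N(one piece) = 1:
  size 1 → [2]=1  [8]=1  [10]=1
  size 2 → [0,2]=1  [2,8]=2  [2,10]=2  [6,8]=1  [8,10]=2  [9,10]=1
  size 3 → [0,2,8]=3  [0,2,10]=3  [2,6,8]=3  [2,8,10]=6  [2,9,10]=3  [6,8,10]=3  [7,9,10]=1  [8,9,10]=3
  size 4 → [0,2,6,8]=6  [0,2,8,10]=12  [0,2,9,10]=6  [2,6,8,10]=12  [2,7,9,10]=4  [2,8,9,10]=12  [5,7,9,10]=1  [6,8,9,10]=6  [7,8,9,10]=4
  size 5 → [0,2,6,8,10]=30  [0,2,7,9,10]=10  [0,2,8,9,10]=30  [2,5,7,9,10]=5  [2,6,8,9,10]=30  [2,7,8,9,10]=20  [4,5,7,9,10]=1  [5,7,8,9,10]=5  [6,7,8,9,10]=10
  size 6 → [0,2,5,7,9,10]=15  [0,2,6,8,9,10]=90  [0,2,7,8,9,10]=60  [2,4,5,7,9,10]=6  [2,5,7,8,9,10]=30  [2,6,7,8,9,10]=60  [3,4,5,7,9,10]=1  [4,5,7,8,9,10]=6  [5,6,7,8,9,10]=15
  size 7 → [0,2,4,5,7,9,10]=21  [0,2,5,7,8,9,10]=105  [0,2,6,7,8,9,10]=210  [1,3,4,5,7,9,10]=1  [2,3,4,5,7,9,10]=7  [2,4,5,7,8,9,10]=42  [2,5,6,7,8,9,10]=105  [3,4,5,7,8,9,10]=7  [4,5,6,7,8,9,10]=21
  size 8 → [0,2,3,4,5,7,9,10]=28  [0,2,4,5,7,8,9,10]=168  [0,2,5,6,7,8,9,10]=420  [1,2,3,4,5,7,9,10]=8  [1,3,4,5,7,8,9,10]=8  [2,3,4,5,7,8,9,10]=56  [2,4,5,6,7,8,9,10]=168  [3,4,5,6,7,8,9,10]=28
  size 9 → [0,1,2,3,4,5,7,9,10]=36  [0,2,3,4,5,7,8,9,10]=252  [0,2,4,5,6,7,8,9,10]=756  [1,2,3,4,5,7,8,9,10]=72  [1,3,4,5,6,7,8,9,10]=36  [2,3,4,5,6,7,8,9,10]=252
  first=0(p) contributes 360
  first=1(u) contributes 1260
  first=6(s) contributes 360
|[w]| = 1980

1980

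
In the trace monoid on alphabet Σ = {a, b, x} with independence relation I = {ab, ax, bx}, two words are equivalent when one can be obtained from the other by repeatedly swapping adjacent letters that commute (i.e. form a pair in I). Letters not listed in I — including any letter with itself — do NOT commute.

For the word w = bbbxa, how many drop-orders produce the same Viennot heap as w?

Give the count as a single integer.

0(b) covers ∅
1(b) covers 0:b
2(b) covers 1:b
3(x) covers ∅
4(a) covers ∅
floor of heap: 0:b, 3:x, 4:a
completions by unplaced set U, small U first (add the entries for U minus each lowest piece of U):
  |U|=1: {2}:1  {3}:1  {4}:1
  |U|=2: {1,2}:1  {2,3}:2  {2,4}:2  {3,4}:2
  |U|=3: {0,1,2}:1  {1,2,3}:3  {1,2,4}:3  {2,3,4}:6
  start at 0(b): 12
  start at 3(x): 4
  start at 4(a): 4
sum over floor = 20

20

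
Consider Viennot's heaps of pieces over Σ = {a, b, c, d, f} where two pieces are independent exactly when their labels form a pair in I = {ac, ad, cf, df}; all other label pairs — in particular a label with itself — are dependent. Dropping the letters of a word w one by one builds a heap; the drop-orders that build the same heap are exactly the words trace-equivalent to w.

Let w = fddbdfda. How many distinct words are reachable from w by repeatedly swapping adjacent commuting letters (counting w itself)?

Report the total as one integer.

18

piece 0:f — minimal
piece 1:d — minimal
piece 2:d rests on {1:d}
piece 3:b rests on {0:f, 2:d}
piece 4:d rests on {3:b}
piece 5:f rests on {3:b}
piece 6:d rests on {4:d}
piece 7:a rests on {5:f}
minimal pieces: {0:f, 1:d}
ways to finish when only these pieces remain (= sum over removing one remaining piece with nothing left below it):
  1 left: {6}→1  {7}→1
  2 left: {4,6}→1  {5,7}→1  {6,7}→2
  3 left: {4,6,7}→3  {5,6,7}→3
  4 left: {4,5,6,7}→6
  5 left: {3,4,5,6,7}→6
  6 left: {0,3,4,5,6,7}→6  {2,3,4,5,6,7}→6
  placing 0:f first → 6 extensions
  placing 1:d first → 12 extensions
total linear extensions = 18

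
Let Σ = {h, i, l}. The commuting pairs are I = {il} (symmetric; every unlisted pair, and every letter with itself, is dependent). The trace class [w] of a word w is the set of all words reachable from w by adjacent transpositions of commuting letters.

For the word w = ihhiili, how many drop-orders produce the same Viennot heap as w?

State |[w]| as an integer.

piece 0:i — minimal
piece 1:h rests on {0:i}
piece 2:h rests on {1:h}
piece 3:i rests on {2:h}
piece 4:i rests on {3:i}
piece 5:l rests on {2:h}
piece 6:i rests on {4:i}
minimal pieces: {0:i}
ways to finish when only these pieces remain (= sum over removing one remaining piece with nothing left below it):
  1 left: {5}→1  {6}→1
  2 left: {4,6}→1  {5,6}→2
  3 left: {3,4,6}→1  {4,5,6}→3
  4 left: {3,4,5,6}→4
  5 left: {2,3,4,5,6}→4
  placing 0:i first → 4 extensions

4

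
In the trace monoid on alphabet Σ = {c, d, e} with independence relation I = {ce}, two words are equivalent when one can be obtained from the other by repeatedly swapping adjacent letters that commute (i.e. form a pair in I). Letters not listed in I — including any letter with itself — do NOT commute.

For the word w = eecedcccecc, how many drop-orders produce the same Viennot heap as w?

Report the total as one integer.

24

0(e) covers ∅
1(e) covers 0:e
2(c) covers ∅
3(e) covers 1:e
4(d) covers 2:c, 3:e
5(c) covers 4:d
6(c) covers 5:c
7(c) covers 6:c
8(e) covers 4:d
9(c) covers 7:c
10(c) covers 9:c
floor of heap: 0:e, 2:c
completions by unplaced set U, small U first (add the entries for U minus each lowest piece of U):
  |U|=1: {8}:1  {10}:1
  |U|=2: {8,10}:2  {9,10}:1
  |U|=3: {7,9,10}:1  {8,9,10}:3
  |U|=4: {6,7,9,10}:1  {7,8,9,10}:4
  |U|=5: {5,6,7,9,10}:1  {6,7,8,9,10}:5
  |U|=6: {5,6,7,8,9,10}:6
  |U|=7: {4,5,6,7,8,9,10}:6
  |U|=8: {2,4,5,6,7,8,9,10}:6  {3,4,5,6,7,8,9,10}:6
  |U|=9: {1,3,4,5,6,7,8,9,10}:6  {2,3,4,5,6,7,8,9,10}:12
  start at 0(e): 18
  start at 2(c): 6
sum over floor = 24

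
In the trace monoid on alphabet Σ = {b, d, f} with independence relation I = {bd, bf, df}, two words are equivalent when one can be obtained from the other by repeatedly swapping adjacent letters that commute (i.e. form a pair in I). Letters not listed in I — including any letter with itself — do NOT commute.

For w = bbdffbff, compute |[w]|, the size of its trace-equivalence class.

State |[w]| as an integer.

piece 0:b — minimal
piece 1:b rests on {0:b}
piece 2:d — minimal
piece 3:f — minimal
piece 4:f rests on {3:f}
piece 5:b rests on {1:b}
piece 6:f rests on {4:f}
piece 7:f rests on {6:f}
minimal pieces: {0:b, 2:d, 3:f}
ways to finish when only these pieces remain (= sum over removing one remaining piece with nothing left below it):
  1 left: {2}→1  {5}→1  {7}→1
  2 left: {1,5}→1  {2,5}→2  {2,7}→2  {5,7}→2  {6,7}→1
  3 left: {0,1,5}→1  {1,2,5}→3  {1,5,7}→3  {2,5,7}→6  {2,6,7}→3  {4,6,7}→1  {5,6,7}→3
  4 left: {0,1,2,5}→4  {0,1,5,7}→4  {1,2,5,7}→12  {1,5,6,7}→6  {2,4,6,7}→4  {2,5,6,7}→12  {3,4,6,7}→1  {4,5,6,7}→4
  5 left: {0,1,2,5,7}→20  {0,1,5,6,7}→10  {1,2,5,6,7}→30  {1,4,5,6,7}→10  {2,3,4,6,7}→5  {2,4,5,6,7}→20  {3,4,5,6,7}→5
  6 left: {0,1,2,5,6,7}→60  {0,1,4,5,6,7}→20  {1,2,4,5,6,7}→60  {1,3,4,5,6,7}→15  {2,3,4,5,6,7}→30
  placing 0:b first → 105 extensions
  placing 2:d first → 35 extensions
  placing 3:f first → 140 extensions
total linear extensions = 280

280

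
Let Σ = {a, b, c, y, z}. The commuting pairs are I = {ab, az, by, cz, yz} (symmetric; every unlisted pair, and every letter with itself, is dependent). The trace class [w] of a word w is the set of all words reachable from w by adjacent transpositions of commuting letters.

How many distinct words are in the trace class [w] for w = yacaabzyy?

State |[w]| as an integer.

15

0(y) covers ∅
1(a) covers 0:y
2(c) covers 1:a
3(a) covers 2:c
4(a) covers 3:a
5(b) covers 2:c
6(z) covers 5:b
7(y) covers 4:a
8(y) covers 7:y
floor of heap: 0:y
completions by unplaced set U, small U first (add the entries for U minus each lowest piece of U):
  |U|=1: {6}:1  {8}:1
  |U|=2: {5,6}:1  {6,8}:2  {7,8}:1
  |U|=3: {4,7,8}:1  {5,6,8}:3  {6,7,8}:3
  |U|=4: {3,4,7,8}:1  {4,6,7,8}:4  {5,6,7,8}:6
  |U|=5: {3,4,6,7,8}:5  {4,5,6,7,8}:10
  |U|=6: {3,4,5,6,7,8}:15
  |U|=7: {2,3,4,5,6,7,8}:15
  start at 0(y): 15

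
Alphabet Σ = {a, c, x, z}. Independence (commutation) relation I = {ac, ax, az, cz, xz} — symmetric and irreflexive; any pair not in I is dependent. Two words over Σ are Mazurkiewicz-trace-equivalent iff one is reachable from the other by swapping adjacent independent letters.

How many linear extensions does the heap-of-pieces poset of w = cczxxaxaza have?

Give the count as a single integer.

0(c) covers ∅
1(c) covers 0:c
2(z) covers ∅
3(x) covers 1:c
4(x) covers 3:x
5(a) covers ∅
6(x) covers 4:x
7(a) covers 5:a
8(z) covers 2:z
9(a) covers 7:a
floor of heap: 0:c, 2:z, 5:a
completions by unplaced set U, small U first (add the entries for U minus each lowest piece of U):
  |U|=1: {6}:1  {8}:1  {9}:1
  |U|=2: {2,8}:1  {4,6}:1  {6,8}:2  {6,9}:2  {7,9}:1  {8,9}:2
  |U|=3: {2,6,8}:3  {2,8,9}:3  {3,4,6}:1  {4,6,8}:3  {4,6,9}:3  {5,7,9}:1  {6,7,9}:3  {6,8,9}:6  {7,8,9}:3
  |U|=4: {1,3,4,6}:1  {2,4,6,8}:6  {2,6,8,9}:12  {2,7,8,9}:6  {3,4,6,8}:4  {3,4,6,9}:4  {4,6,7,9}:6  {4,6,8,9}:12  {5,6,7,9}:4  {5,7,8,9}:4  {6,7,8,9}:12
  |U|=5: {0,1,3,4,6}:1  {1,3,4,6,8}:5  {1,3,4,6,9}:5  {2,3,4,6,8}:10  {2,4,6,8,9}:30  {2,5,7,8,9}:10  {2,6,7,8,9}:30  {3,4,6,7,9}:10  {3,4,6,8,9}:20  {4,5,6,7,9}:10  {4,6,7,8,9}:30  {5,6,7,8,9}:20
  |U|=6: {0,1,3,4,6,8}:6  {0,1,3,4,6,9}:6  {1,2,3,4,6,8}:15  {1,3,4,6,7,9}:15  {1,3,4,6,8,9}:30  {2,3,4,6,8,9}:60  {2,4,6,7,8,9}:90  {2,5,6,7,8,9}:60  {3,4,5,6,7,9}:20  {3,4,6,7,8,9}:60  {4,5,6,7,8,9}:60
  |U|=7: {0,1,2,3,4,6,8}:21  {0,1,3,4,6,7,9}:21  {0,1,3,4,6,8,9}:42  {1,2,3,4,6,8,9}:105  {1,3,4,5,6,7,9}:35  {1,3,4,6,7,8,9}:105  {2,3,4,6,7,8,9}:210  {2,4,5,6,7,8,9}:210  {3,4,5,6,7,8,9}:140
  |U|=8: {0,1,2,3,4,6,8,9}:168  {0,1,3,4,5,6,7,9}:56  {0,1,3,4,6,7,8,9}:168  {1,2,3,4,6,7,8,9}:420  {1,3,4,5,6,7,8,9}:280  {2,3,4,5,6,7,8,9}:560
  start at 0(c): 1260
  start at 2(z): 504
  start at 5(a): 756
sum over floor = 2520

2520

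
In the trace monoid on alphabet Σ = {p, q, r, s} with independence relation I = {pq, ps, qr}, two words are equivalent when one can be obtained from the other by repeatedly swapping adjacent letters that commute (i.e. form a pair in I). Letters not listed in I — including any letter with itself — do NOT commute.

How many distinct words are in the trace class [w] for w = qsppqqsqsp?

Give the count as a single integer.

drop 0:q onto floor
drop 1:s onto {0:q}
drop 2:p onto floor
drop 3:p onto {2:p}
drop 4:q onto {1:s}
drop 5:q onto {4:q}
drop 6:s onto {5:q}
drop 7:q onto {6:s}
drop 8:s onto {7:q}
drop 9:p onto {3:p}
ground layer = {0:q, 2:p}
drop-orders for the pieces not yet dropped (sum over which currently-grounded one goes next):
  1 to go: {8} 1  {9} 1
  2 to go: {3,9} 1  {7,8} 1  {8,9} 2
  3 to go: {2,3,9} 1  {3,8,9} 3  {6,7,8} 1  {7,8,9} 3
  4 to go: {2,3,8,9} 4  {3,7,8,9} 6  {5,6,7,8} 1  {6,7,8,9} 4
  5 to go: {2,3,7,8,9} 10  {3,6,7,8,9} 10  {4,5,6,7,8} 1  {5,6,7,8,9} 5
  6 to go: {1,4,5,6,7,8} 1  {2,3,6,7,8,9} 20  {3,5,6,7,8,9} 15  {4,5,6,7,8,9} 6
  7 to go: {0,1,4,5,6,7,8} 1  {1,4,5,6,7,8,9} 7  {2,3,5,6,7,8,9} 35  {3,4,5,6,7,8,9} 21
  8 to go: {0,1,4,5,6,7,8,9} 8  {1,3,4,5,6,7,8,9} 28  {2,3,4,5,6,7,8,9} 56
  if 0:q drops first: 84 orders
  if 2:p drops first: 36 orders
heap linearizations: 120

120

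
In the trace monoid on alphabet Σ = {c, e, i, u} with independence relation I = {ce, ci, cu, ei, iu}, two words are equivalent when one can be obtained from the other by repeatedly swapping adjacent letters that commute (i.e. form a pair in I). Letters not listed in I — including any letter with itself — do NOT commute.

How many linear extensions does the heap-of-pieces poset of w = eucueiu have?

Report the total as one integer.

piece 0:e — minimal
piece 1:u rests on {0:e}
piece 2:c — minimal
piece 3:u rests on {1:u}
piece 4:e rests on {3:u}
piece 5:i — minimal
piece 6:u rests on {4:e}
minimal pieces: {0:e, 2:c, 5:i}
ways to finish when only these pieces remain (= sum over removing one remaining piece with nothing left below it):
  1 left: {2}→1  {5}→1  {6}→1
  2 left: {2,5}→2  {2,6}→2  {4,6}→1  {5,6}→2
  3 left: {2,4,6}→3  {2,5,6}→6  {3,4,6}→1  {4,5,6}→3
  4 left: {1,3,4,6}→1  {2,3,4,6}→4  {2,4,5,6}→12  {3,4,5,6}→4
  5 left: {0,1,3,4,6}→1  {1,2,3,4,6}→5  {1,3,4,5,6}→5  {2,3,4,5,6}→20
  placing 0:e first → 30 extensions
  placing 2:c first → 6 extensions
  placing 5:i first → 6 extensions
total linear extensions = 42

42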